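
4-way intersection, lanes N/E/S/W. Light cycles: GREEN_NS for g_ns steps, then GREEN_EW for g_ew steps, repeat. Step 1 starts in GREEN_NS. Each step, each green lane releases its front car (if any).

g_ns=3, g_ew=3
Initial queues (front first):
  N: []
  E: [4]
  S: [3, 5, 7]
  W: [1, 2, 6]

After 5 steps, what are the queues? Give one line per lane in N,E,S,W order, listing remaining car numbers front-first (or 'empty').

Step 1 [NS]: N:empty,E:wait,S:car3-GO,W:wait | queues: N=0 E=1 S=2 W=3
Step 2 [NS]: N:empty,E:wait,S:car5-GO,W:wait | queues: N=0 E=1 S=1 W=3
Step 3 [NS]: N:empty,E:wait,S:car7-GO,W:wait | queues: N=0 E=1 S=0 W=3
Step 4 [EW]: N:wait,E:car4-GO,S:wait,W:car1-GO | queues: N=0 E=0 S=0 W=2
Step 5 [EW]: N:wait,E:empty,S:wait,W:car2-GO | queues: N=0 E=0 S=0 W=1

N: empty
E: empty
S: empty
W: 6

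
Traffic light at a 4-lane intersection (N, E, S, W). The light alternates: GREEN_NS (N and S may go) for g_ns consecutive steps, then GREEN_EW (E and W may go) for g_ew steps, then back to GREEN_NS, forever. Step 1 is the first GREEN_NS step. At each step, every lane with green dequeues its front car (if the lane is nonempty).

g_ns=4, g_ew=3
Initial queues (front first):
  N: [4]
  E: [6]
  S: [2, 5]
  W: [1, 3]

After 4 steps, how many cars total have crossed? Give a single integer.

Answer: 3

Derivation:
Step 1 [NS]: N:car4-GO,E:wait,S:car2-GO,W:wait | queues: N=0 E=1 S=1 W=2
Step 2 [NS]: N:empty,E:wait,S:car5-GO,W:wait | queues: N=0 E=1 S=0 W=2
Step 3 [NS]: N:empty,E:wait,S:empty,W:wait | queues: N=0 E=1 S=0 W=2
Step 4 [NS]: N:empty,E:wait,S:empty,W:wait | queues: N=0 E=1 S=0 W=2
Cars crossed by step 4: 3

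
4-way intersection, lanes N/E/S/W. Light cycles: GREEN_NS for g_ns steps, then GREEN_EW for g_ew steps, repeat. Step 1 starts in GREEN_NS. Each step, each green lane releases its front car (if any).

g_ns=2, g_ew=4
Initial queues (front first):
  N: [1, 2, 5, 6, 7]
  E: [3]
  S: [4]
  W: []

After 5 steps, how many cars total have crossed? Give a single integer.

Answer: 4

Derivation:
Step 1 [NS]: N:car1-GO,E:wait,S:car4-GO,W:wait | queues: N=4 E=1 S=0 W=0
Step 2 [NS]: N:car2-GO,E:wait,S:empty,W:wait | queues: N=3 E=1 S=0 W=0
Step 3 [EW]: N:wait,E:car3-GO,S:wait,W:empty | queues: N=3 E=0 S=0 W=0
Step 4 [EW]: N:wait,E:empty,S:wait,W:empty | queues: N=3 E=0 S=0 W=0
Step 5 [EW]: N:wait,E:empty,S:wait,W:empty | queues: N=3 E=0 S=0 W=0
Cars crossed by step 5: 4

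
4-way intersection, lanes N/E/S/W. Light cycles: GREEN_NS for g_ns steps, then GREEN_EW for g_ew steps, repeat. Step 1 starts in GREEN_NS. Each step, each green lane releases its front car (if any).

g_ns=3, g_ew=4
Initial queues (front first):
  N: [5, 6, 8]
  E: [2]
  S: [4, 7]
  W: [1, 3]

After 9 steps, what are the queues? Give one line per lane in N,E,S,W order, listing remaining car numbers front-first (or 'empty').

Step 1 [NS]: N:car5-GO,E:wait,S:car4-GO,W:wait | queues: N=2 E=1 S=1 W=2
Step 2 [NS]: N:car6-GO,E:wait,S:car7-GO,W:wait | queues: N=1 E=1 S=0 W=2
Step 3 [NS]: N:car8-GO,E:wait,S:empty,W:wait | queues: N=0 E=1 S=0 W=2
Step 4 [EW]: N:wait,E:car2-GO,S:wait,W:car1-GO | queues: N=0 E=0 S=0 W=1
Step 5 [EW]: N:wait,E:empty,S:wait,W:car3-GO | queues: N=0 E=0 S=0 W=0

N: empty
E: empty
S: empty
W: empty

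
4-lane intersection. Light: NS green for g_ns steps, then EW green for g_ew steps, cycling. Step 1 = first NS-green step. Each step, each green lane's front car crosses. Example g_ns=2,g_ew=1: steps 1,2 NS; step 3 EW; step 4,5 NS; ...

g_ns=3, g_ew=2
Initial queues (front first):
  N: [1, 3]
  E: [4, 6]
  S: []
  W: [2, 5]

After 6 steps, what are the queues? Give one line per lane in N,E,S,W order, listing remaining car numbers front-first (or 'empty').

Step 1 [NS]: N:car1-GO,E:wait,S:empty,W:wait | queues: N=1 E=2 S=0 W=2
Step 2 [NS]: N:car3-GO,E:wait,S:empty,W:wait | queues: N=0 E=2 S=0 W=2
Step 3 [NS]: N:empty,E:wait,S:empty,W:wait | queues: N=0 E=2 S=0 W=2
Step 4 [EW]: N:wait,E:car4-GO,S:wait,W:car2-GO | queues: N=0 E=1 S=0 W=1
Step 5 [EW]: N:wait,E:car6-GO,S:wait,W:car5-GO | queues: N=0 E=0 S=0 W=0

N: empty
E: empty
S: empty
W: empty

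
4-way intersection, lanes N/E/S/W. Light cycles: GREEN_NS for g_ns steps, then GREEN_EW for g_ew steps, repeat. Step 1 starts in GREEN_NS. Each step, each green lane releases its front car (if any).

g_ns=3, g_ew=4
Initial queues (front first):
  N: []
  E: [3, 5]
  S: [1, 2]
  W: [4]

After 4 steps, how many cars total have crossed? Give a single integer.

Answer: 4

Derivation:
Step 1 [NS]: N:empty,E:wait,S:car1-GO,W:wait | queues: N=0 E=2 S=1 W=1
Step 2 [NS]: N:empty,E:wait,S:car2-GO,W:wait | queues: N=0 E=2 S=0 W=1
Step 3 [NS]: N:empty,E:wait,S:empty,W:wait | queues: N=0 E=2 S=0 W=1
Step 4 [EW]: N:wait,E:car3-GO,S:wait,W:car4-GO | queues: N=0 E=1 S=0 W=0
Cars crossed by step 4: 4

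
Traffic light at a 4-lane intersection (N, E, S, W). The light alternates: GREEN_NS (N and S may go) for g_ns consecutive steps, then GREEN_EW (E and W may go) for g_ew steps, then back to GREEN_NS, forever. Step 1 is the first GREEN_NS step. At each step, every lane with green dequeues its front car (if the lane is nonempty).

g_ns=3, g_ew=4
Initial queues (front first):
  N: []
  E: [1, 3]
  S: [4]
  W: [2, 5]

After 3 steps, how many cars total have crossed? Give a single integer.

Answer: 1

Derivation:
Step 1 [NS]: N:empty,E:wait,S:car4-GO,W:wait | queues: N=0 E=2 S=0 W=2
Step 2 [NS]: N:empty,E:wait,S:empty,W:wait | queues: N=0 E=2 S=0 W=2
Step 3 [NS]: N:empty,E:wait,S:empty,W:wait | queues: N=0 E=2 S=0 W=2
Cars crossed by step 3: 1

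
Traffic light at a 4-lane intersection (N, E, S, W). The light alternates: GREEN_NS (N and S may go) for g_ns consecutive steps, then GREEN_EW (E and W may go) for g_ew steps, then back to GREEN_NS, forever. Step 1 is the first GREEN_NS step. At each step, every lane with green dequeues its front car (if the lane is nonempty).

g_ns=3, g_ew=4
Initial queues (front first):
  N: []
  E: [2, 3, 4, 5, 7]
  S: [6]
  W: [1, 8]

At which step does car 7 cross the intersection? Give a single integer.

Step 1 [NS]: N:empty,E:wait,S:car6-GO,W:wait | queues: N=0 E=5 S=0 W=2
Step 2 [NS]: N:empty,E:wait,S:empty,W:wait | queues: N=0 E=5 S=0 W=2
Step 3 [NS]: N:empty,E:wait,S:empty,W:wait | queues: N=0 E=5 S=0 W=2
Step 4 [EW]: N:wait,E:car2-GO,S:wait,W:car1-GO | queues: N=0 E=4 S=0 W=1
Step 5 [EW]: N:wait,E:car3-GO,S:wait,W:car8-GO | queues: N=0 E=3 S=0 W=0
Step 6 [EW]: N:wait,E:car4-GO,S:wait,W:empty | queues: N=0 E=2 S=0 W=0
Step 7 [EW]: N:wait,E:car5-GO,S:wait,W:empty | queues: N=0 E=1 S=0 W=0
Step 8 [NS]: N:empty,E:wait,S:empty,W:wait | queues: N=0 E=1 S=0 W=0
Step 9 [NS]: N:empty,E:wait,S:empty,W:wait | queues: N=0 E=1 S=0 W=0
Step 10 [NS]: N:empty,E:wait,S:empty,W:wait | queues: N=0 E=1 S=0 W=0
Step 11 [EW]: N:wait,E:car7-GO,S:wait,W:empty | queues: N=0 E=0 S=0 W=0
Car 7 crosses at step 11

11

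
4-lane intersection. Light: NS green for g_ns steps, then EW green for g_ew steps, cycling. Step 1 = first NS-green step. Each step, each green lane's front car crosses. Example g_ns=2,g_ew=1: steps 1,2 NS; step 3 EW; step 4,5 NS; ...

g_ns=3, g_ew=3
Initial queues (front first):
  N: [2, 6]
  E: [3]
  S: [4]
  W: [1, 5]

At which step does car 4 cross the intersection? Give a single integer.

Step 1 [NS]: N:car2-GO,E:wait,S:car4-GO,W:wait | queues: N=1 E=1 S=0 W=2
Step 2 [NS]: N:car6-GO,E:wait,S:empty,W:wait | queues: N=0 E=1 S=0 W=2
Step 3 [NS]: N:empty,E:wait,S:empty,W:wait | queues: N=0 E=1 S=0 W=2
Step 4 [EW]: N:wait,E:car3-GO,S:wait,W:car1-GO | queues: N=0 E=0 S=0 W=1
Step 5 [EW]: N:wait,E:empty,S:wait,W:car5-GO | queues: N=0 E=0 S=0 W=0
Car 4 crosses at step 1

1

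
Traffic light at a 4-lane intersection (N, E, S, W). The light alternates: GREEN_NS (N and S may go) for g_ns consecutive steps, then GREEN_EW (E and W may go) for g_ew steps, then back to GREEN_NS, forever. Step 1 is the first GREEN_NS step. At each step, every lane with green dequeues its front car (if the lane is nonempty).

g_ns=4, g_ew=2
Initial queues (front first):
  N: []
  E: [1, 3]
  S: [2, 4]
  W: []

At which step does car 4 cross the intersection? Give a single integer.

Step 1 [NS]: N:empty,E:wait,S:car2-GO,W:wait | queues: N=0 E=2 S=1 W=0
Step 2 [NS]: N:empty,E:wait,S:car4-GO,W:wait | queues: N=0 E=2 S=0 W=0
Step 3 [NS]: N:empty,E:wait,S:empty,W:wait | queues: N=0 E=2 S=0 W=0
Step 4 [NS]: N:empty,E:wait,S:empty,W:wait | queues: N=0 E=2 S=0 W=0
Step 5 [EW]: N:wait,E:car1-GO,S:wait,W:empty | queues: N=0 E=1 S=0 W=0
Step 6 [EW]: N:wait,E:car3-GO,S:wait,W:empty | queues: N=0 E=0 S=0 W=0
Car 4 crosses at step 2

2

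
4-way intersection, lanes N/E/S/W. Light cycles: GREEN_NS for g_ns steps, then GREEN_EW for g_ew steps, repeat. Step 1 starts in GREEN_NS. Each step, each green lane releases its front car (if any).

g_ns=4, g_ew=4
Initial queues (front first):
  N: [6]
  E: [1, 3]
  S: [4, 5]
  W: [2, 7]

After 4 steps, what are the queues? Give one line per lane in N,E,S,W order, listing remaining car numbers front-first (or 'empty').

Step 1 [NS]: N:car6-GO,E:wait,S:car4-GO,W:wait | queues: N=0 E=2 S=1 W=2
Step 2 [NS]: N:empty,E:wait,S:car5-GO,W:wait | queues: N=0 E=2 S=0 W=2
Step 3 [NS]: N:empty,E:wait,S:empty,W:wait | queues: N=0 E=2 S=0 W=2
Step 4 [NS]: N:empty,E:wait,S:empty,W:wait | queues: N=0 E=2 S=0 W=2

N: empty
E: 1 3
S: empty
W: 2 7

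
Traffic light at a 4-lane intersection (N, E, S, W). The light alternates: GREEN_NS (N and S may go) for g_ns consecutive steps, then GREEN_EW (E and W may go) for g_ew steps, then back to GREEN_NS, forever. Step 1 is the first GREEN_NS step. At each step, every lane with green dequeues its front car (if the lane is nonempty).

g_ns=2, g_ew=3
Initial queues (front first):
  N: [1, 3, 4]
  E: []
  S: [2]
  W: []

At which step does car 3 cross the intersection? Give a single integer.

Step 1 [NS]: N:car1-GO,E:wait,S:car2-GO,W:wait | queues: N=2 E=0 S=0 W=0
Step 2 [NS]: N:car3-GO,E:wait,S:empty,W:wait | queues: N=1 E=0 S=0 W=0
Step 3 [EW]: N:wait,E:empty,S:wait,W:empty | queues: N=1 E=0 S=0 W=0
Step 4 [EW]: N:wait,E:empty,S:wait,W:empty | queues: N=1 E=0 S=0 W=0
Step 5 [EW]: N:wait,E:empty,S:wait,W:empty | queues: N=1 E=0 S=0 W=0
Step 6 [NS]: N:car4-GO,E:wait,S:empty,W:wait | queues: N=0 E=0 S=0 W=0
Car 3 crosses at step 2

2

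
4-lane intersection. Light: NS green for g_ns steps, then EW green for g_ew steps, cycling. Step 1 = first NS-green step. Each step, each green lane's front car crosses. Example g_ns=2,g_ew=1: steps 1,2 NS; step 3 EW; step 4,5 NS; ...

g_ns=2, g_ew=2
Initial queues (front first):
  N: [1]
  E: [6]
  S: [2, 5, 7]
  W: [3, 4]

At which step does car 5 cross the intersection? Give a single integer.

Step 1 [NS]: N:car1-GO,E:wait,S:car2-GO,W:wait | queues: N=0 E=1 S=2 W=2
Step 2 [NS]: N:empty,E:wait,S:car5-GO,W:wait | queues: N=0 E=1 S=1 W=2
Step 3 [EW]: N:wait,E:car6-GO,S:wait,W:car3-GO | queues: N=0 E=0 S=1 W=1
Step 4 [EW]: N:wait,E:empty,S:wait,W:car4-GO | queues: N=0 E=0 S=1 W=0
Step 5 [NS]: N:empty,E:wait,S:car7-GO,W:wait | queues: N=0 E=0 S=0 W=0
Car 5 crosses at step 2

2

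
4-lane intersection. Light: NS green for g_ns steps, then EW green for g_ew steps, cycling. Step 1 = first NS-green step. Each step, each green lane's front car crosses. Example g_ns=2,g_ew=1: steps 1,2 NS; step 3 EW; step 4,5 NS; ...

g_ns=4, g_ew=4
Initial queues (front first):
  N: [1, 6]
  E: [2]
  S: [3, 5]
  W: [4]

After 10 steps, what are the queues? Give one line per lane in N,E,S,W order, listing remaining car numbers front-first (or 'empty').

Step 1 [NS]: N:car1-GO,E:wait,S:car3-GO,W:wait | queues: N=1 E=1 S=1 W=1
Step 2 [NS]: N:car6-GO,E:wait,S:car5-GO,W:wait | queues: N=0 E=1 S=0 W=1
Step 3 [NS]: N:empty,E:wait,S:empty,W:wait | queues: N=0 E=1 S=0 W=1
Step 4 [NS]: N:empty,E:wait,S:empty,W:wait | queues: N=0 E=1 S=0 W=1
Step 5 [EW]: N:wait,E:car2-GO,S:wait,W:car4-GO | queues: N=0 E=0 S=0 W=0

N: empty
E: empty
S: empty
W: empty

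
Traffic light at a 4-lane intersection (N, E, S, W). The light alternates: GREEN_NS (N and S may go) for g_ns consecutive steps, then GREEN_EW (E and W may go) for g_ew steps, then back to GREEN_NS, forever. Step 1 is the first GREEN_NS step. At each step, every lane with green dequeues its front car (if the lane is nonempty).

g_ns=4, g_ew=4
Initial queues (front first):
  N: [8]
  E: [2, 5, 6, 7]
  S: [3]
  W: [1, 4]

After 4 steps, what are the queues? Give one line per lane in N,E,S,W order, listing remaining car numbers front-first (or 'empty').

Step 1 [NS]: N:car8-GO,E:wait,S:car3-GO,W:wait | queues: N=0 E=4 S=0 W=2
Step 2 [NS]: N:empty,E:wait,S:empty,W:wait | queues: N=0 E=4 S=0 W=2
Step 3 [NS]: N:empty,E:wait,S:empty,W:wait | queues: N=0 E=4 S=0 W=2
Step 4 [NS]: N:empty,E:wait,S:empty,W:wait | queues: N=0 E=4 S=0 W=2

N: empty
E: 2 5 6 7
S: empty
W: 1 4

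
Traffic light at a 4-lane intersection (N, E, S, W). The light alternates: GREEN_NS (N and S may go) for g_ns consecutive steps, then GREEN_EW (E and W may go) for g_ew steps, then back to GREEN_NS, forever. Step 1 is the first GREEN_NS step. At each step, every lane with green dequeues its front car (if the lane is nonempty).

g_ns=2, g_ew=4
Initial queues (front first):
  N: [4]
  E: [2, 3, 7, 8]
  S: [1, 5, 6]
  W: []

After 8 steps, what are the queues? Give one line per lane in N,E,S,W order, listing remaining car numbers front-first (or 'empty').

Step 1 [NS]: N:car4-GO,E:wait,S:car1-GO,W:wait | queues: N=0 E=4 S=2 W=0
Step 2 [NS]: N:empty,E:wait,S:car5-GO,W:wait | queues: N=0 E=4 S=1 W=0
Step 3 [EW]: N:wait,E:car2-GO,S:wait,W:empty | queues: N=0 E=3 S=1 W=0
Step 4 [EW]: N:wait,E:car3-GO,S:wait,W:empty | queues: N=0 E=2 S=1 W=0
Step 5 [EW]: N:wait,E:car7-GO,S:wait,W:empty | queues: N=0 E=1 S=1 W=0
Step 6 [EW]: N:wait,E:car8-GO,S:wait,W:empty | queues: N=0 E=0 S=1 W=0
Step 7 [NS]: N:empty,E:wait,S:car6-GO,W:wait | queues: N=0 E=0 S=0 W=0

N: empty
E: empty
S: empty
W: empty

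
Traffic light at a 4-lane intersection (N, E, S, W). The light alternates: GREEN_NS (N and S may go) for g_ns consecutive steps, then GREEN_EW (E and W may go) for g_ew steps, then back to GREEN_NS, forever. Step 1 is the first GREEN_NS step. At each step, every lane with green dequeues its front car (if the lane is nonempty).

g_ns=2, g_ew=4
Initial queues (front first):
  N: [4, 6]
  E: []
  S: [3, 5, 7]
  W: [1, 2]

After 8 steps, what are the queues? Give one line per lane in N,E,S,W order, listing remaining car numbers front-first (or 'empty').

Step 1 [NS]: N:car4-GO,E:wait,S:car3-GO,W:wait | queues: N=1 E=0 S=2 W=2
Step 2 [NS]: N:car6-GO,E:wait,S:car5-GO,W:wait | queues: N=0 E=0 S=1 W=2
Step 3 [EW]: N:wait,E:empty,S:wait,W:car1-GO | queues: N=0 E=0 S=1 W=1
Step 4 [EW]: N:wait,E:empty,S:wait,W:car2-GO | queues: N=0 E=0 S=1 W=0
Step 5 [EW]: N:wait,E:empty,S:wait,W:empty | queues: N=0 E=0 S=1 W=0
Step 6 [EW]: N:wait,E:empty,S:wait,W:empty | queues: N=0 E=0 S=1 W=0
Step 7 [NS]: N:empty,E:wait,S:car7-GO,W:wait | queues: N=0 E=0 S=0 W=0

N: empty
E: empty
S: empty
W: empty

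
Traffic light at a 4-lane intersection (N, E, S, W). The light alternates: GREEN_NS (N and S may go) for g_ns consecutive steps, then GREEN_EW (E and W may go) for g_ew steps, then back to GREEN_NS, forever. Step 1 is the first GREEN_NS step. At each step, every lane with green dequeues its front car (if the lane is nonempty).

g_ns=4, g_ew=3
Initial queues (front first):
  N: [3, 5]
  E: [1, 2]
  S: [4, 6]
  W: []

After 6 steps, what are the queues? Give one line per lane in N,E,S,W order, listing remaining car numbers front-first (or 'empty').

Step 1 [NS]: N:car3-GO,E:wait,S:car4-GO,W:wait | queues: N=1 E=2 S=1 W=0
Step 2 [NS]: N:car5-GO,E:wait,S:car6-GO,W:wait | queues: N=0 E=2 S=0 W=0
Step 3 [NS]: N:empty,E:wait,S:empty,W:wait | queues: N=0 E=2 S=0 W=0
Step 4 [NS]: N:empty,E:wait,S:empty,W:wait | queues: N=0 E=2 S=0 W=0
Step 5 [EW]: N:wait,E:car1-GO,S:wait,W:empty | queues: N=0 E=1 S=0 W=0
Step 6 [EW]: N:wait,E:car2-GO,S:wait,W:empty | queues: N=0 E=0 S=0 W=0

N: empty
E: empty
S: empty
W: empty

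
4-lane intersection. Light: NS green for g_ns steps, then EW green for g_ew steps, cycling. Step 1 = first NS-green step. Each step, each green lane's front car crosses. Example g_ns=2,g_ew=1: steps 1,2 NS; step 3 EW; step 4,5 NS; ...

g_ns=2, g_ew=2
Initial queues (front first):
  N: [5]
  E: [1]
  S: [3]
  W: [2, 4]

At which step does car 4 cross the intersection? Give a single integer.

Step 1 [NS]: N:car5-GO,E:wait,S:car3-GO,W:wait | queues: N=0 E=1 S=0 W=2
Step 2 [NS]: N:empty,E:wait,S:empty,W:wait | queues: N=0 E=1 S=0 W=2
Step 3 [EW]: N:wait,E:car1-GO,S:wait,W:car2-GO | queues: N=0 E=0 S=0 W=1
Step 4 [EW]: N:wait,E:empty,S:wait,W:car4-GO | queues: N=0 E=0 S=0 W=0
Car 4 crosses at step 4

4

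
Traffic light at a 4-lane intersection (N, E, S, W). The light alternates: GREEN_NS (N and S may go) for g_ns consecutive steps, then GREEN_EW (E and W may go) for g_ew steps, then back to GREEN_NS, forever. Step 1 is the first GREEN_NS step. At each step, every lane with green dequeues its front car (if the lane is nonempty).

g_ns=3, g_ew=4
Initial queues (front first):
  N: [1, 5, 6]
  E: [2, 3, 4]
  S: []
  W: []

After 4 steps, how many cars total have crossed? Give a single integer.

Step 1 [NS]: N:car1-GO,E:wait,S:empty,W:wait | queues: N=2 E=3 S=0 W=0
Step 2 [NS]: N:car5-GO,E:wait,S:empty,W:wait | queues: N=1 E=3 S=0 W=0
Step 3 [NS]: N:car6-GO,E:wait,S:empty,W:wait | queues: N=0 E=3 S=0 W=0
Step 4 [EW]: N:wait,E:car2-GO,S:wait,W:empty | queues: N=0 E=2 S=0 W=0
Cars crossed by step 4: 4

Answer: 4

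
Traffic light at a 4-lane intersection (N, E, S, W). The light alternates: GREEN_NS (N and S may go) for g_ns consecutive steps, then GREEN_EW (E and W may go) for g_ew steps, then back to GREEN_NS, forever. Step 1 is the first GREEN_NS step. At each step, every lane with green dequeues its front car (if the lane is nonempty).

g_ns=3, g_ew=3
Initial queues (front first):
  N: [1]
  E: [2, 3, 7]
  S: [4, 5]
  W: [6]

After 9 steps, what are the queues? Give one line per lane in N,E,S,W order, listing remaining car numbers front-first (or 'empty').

Step 1 [NS]: N:car1-GO,E:wait,S:car4-GO,W:wait | queues: N=0 E=3 S=1 W=1
Step 2 [NS]: N:empty,E:wait,S:car5-GO,W:wait | queues: N=0 E=3 S=0 W=1
Step 3 [NS]: N:empty,E:wait,S:empty,W:wait | queues: N=0 E=3 S=0 W=1
Step 4 [EW]: N:wait,E:car2-GO,S:wait,W:car6-GO | queues: N=0 E=2 S=0 W=0
Step 5 [EW]: N:wait,E:car3-GO,S:wait,W:empty | queues: N=0 E=1 S=0 W=0
Step 6 [EW]: N:wait,E:car7-GO,S:wait,W:empty | queues: N=0 E=0 S=0 W=0

N: empty
E: empty
S: empty
W: empty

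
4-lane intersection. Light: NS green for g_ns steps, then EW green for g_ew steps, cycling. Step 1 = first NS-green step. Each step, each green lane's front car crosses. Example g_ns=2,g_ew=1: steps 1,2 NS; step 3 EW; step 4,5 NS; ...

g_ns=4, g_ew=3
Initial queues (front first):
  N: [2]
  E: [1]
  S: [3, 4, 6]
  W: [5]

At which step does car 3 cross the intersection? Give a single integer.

Step 1 [NS]: N:car2-GO,E:wait,S:car3-GO,W:wait | queues: N=0 E=1 S=2 W=1
Step 2 [NS]: N:empty,E:wait,S:car4-GO,W:wait | queues: N=0 E=1 S=1 W=1
Step 3 [NS]: N:empty,E:wait,S:car6-GO,W:wait | queues: N=0 E=1 S=0 W=1
Step 4 [NS]: N:empty,E:wait,S:empty,W:wait | queues: N=0 E=1 S=0 W=1
Step 5 [EW]: N:wait,E:car1-GO,S:wait,W:car5-GO | queues: N=0 E=0 S=0 W=0
Car 3 crosses at step 1

1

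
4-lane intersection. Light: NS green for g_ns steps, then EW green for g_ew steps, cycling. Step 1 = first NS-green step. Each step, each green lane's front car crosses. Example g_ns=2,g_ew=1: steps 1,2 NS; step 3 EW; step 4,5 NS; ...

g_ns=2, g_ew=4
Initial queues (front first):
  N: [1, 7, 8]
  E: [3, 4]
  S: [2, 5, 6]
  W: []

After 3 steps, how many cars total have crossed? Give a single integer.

Step 1 [NS]: N:car1-GO,E:wait,S:car2-GO,W:wait | queues: N=2 E=2 S=2 W=0
Step 2 [NS]: N:car7-GO,E:wait,S:car5-GO,W:wait | queues: N=1 E=2 S=1 W=0
Step 3 [EW]: N:wait,E:car3-GO,S:wait,W:empty | queues: N=1 E=1 S=1 W=0
Cars crossed by step 3: 5

Answer: 5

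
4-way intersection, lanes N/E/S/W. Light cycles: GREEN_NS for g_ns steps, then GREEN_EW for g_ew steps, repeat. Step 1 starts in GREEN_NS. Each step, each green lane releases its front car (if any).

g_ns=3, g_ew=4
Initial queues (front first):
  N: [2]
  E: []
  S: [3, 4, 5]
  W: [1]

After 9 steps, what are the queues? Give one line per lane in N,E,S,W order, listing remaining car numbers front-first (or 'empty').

Step 1 [NS]: N:car2-GO,E:wait,S:car3-GO,W:wait | queues: N=0 E=0 S=2 W=1
Step 2 [NS]: N:empty,E:wait,S:car4-GO,W:wait | queues: N=0 E=0 S=1 W=1
Step 3 [NS]: N:empty,E:wait,S:car5-GO,W:wait | queues: N=0 E=0 S=0 W=1
Step 4 [EW]: N:wait,E:empty,S:wait,W:car1-GO | queues: N=0 E=0 S=0 W=0

N: empty
E: empty
S: empty
W: empty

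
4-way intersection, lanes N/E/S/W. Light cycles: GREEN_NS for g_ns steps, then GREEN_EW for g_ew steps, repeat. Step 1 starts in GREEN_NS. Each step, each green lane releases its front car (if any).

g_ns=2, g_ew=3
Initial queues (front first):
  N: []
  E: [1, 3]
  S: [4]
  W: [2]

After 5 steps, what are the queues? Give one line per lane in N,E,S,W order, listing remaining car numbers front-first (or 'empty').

Step 1 [NS]: N:empty,E:wait,S:car4-GO,W:wait | queues: N=0 E=2 S=0 W=1
Step 2 [NS]: N:empty,E:wait,S:empty,W:wait | queues: N=0 E=2 S=0 W=1
Step 3 [EW]: N:wait,E:car1-GO,S:wait,W:car2-GO | queues: N=0 E=1 S=0 W=0
Step 4 [EW]: N:wait,E:car3-GO,S:wait,W:empty | queues: N=0 E=0 S=0 W=0

N: empty
E: empty
S: empty
W: empty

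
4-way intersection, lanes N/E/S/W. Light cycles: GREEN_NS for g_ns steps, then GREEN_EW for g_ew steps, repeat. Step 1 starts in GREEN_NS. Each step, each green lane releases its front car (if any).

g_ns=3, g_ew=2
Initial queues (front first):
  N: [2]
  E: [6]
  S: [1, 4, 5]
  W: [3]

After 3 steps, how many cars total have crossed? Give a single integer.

Step 1 [NS]: N:car2-GO,E:wait,S:car1-GO,W:wait | queues: N=0 E=1 S=2 W=1
Step 2 [NS]: N:empty,E:wait,S:car4-GO,W:wait | queues: N=0 E=1 S=1 W=1
Step 3 [NS]: N:empty,E:wait,S:car5-GO,W:wait | queues: N=0 E=1 S=0 W=1
Cars crossed by step 3: 4

Answer: 4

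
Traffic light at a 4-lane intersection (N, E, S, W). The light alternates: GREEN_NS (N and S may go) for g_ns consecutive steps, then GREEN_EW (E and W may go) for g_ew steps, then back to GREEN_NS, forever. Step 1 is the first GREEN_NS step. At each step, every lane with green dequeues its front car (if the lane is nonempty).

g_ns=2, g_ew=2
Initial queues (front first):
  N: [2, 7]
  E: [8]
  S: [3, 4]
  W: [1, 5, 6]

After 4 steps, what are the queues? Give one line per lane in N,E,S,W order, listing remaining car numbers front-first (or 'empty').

Step 1 [NS]: N:car2-GO,E:wait,S:car3-GO,W:wait | queues: N=1 E=1 S=1 W=3
Step 2 [NS]: N:car7-GO,E:wait,S:car4-GO,W:wait | queues: N=0 E=1 S=0 W=3
Step 3 [EW]: N:wait,E:car8-GO,S:wait,W:car1-GO | queues: N=0 E=0 S=0 W=2
Step 4 [EW]: N:wait,E:empty,S:wait,W:car5-GO | queues: N=0 E=0 S=0 W=1

N: empty
E: empty
S: empty
W: 6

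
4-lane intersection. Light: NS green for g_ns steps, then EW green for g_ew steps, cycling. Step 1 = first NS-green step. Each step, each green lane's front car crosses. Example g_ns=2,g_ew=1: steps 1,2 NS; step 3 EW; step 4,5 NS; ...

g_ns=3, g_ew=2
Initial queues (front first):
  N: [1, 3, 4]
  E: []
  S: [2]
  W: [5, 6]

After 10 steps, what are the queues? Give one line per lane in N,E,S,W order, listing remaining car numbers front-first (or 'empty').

Step 1 [NS]: N:car1-GO,E:wait,S:car2-GO,W:wait | queues: N=2 E=0 S=0 W=2
Step 2 [NS]: N:car3-GO,E:wait,S:empty,W:wait | queues: N=1 E=0 S=0 W=2
Step 3 [NS]: N:car4-GO,E:wait,S:empty,W:wait | queues: N=0 E=0 S=0 W=2
Step 4 [EW]: N:wait,E:empty,S:wait,W:car5-GO | queues: N=0 E=0 S=0 W=1
Step 5 [EW]: N:wait,E:empty,S:wait,W:car6-GO | queues: N=0 E=0 S=0 W=0

N: empty
E: empty
S: empty
W: empty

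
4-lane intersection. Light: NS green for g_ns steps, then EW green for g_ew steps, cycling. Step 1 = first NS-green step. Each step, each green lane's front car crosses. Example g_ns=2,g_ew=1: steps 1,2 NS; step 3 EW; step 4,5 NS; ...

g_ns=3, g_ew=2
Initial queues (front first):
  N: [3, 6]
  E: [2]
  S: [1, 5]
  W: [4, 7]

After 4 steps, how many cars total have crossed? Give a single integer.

Answer: 6

Derivation:
Step 1 [NS]: N:car3-GO,E:wait,S:car1-GO,W:wait | queues: N=1 E=1 S=1 W=2
Step 2 [NS]: N:car6-GO,E:wait,S:car5-GO,W:wait | queues: N=0 E=1 S=0 W=2
Step 3 [NS]: N:empty,E:wait,S:empty,W:wait | queues: N=0 E=1 S=0 W=2
Step 4 [EW]: N:wait,E:car2-GO,S:wait,W:car4-GO | queues: N=0 E=0 S=0 W=1
Cars crossed by step 4: 6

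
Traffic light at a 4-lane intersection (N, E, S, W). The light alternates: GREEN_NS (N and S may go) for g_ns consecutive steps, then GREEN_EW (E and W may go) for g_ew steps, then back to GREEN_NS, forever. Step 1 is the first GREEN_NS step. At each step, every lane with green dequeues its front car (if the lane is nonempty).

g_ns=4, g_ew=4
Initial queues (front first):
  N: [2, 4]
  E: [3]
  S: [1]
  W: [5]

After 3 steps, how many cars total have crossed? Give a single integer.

Step 1 [NS]: N:car2-GO,E:wait,S:car1-GO,W:wait | queues: N=1 E=1 S=0 W=1
Step 2 [NS]: N:car4-GO,E:wait,S:empty,W:wait | queues: N=0 E=1 S=0 W=1
Step 3 [NS]: N:empty,E:wait,S:empty,W:wait | queues: N=0 E=1 S=0 W=1
Cars crossed by step 3: 3

Answer: 3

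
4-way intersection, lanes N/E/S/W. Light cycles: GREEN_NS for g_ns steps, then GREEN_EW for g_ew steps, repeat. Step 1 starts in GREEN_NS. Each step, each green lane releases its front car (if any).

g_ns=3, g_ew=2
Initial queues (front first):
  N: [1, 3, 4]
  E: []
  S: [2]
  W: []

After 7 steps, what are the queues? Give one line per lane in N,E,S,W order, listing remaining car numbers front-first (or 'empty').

Step 1 [NS]: N:car1-GO,E:wait,S:car2-GO,W:wait | queues: N=2 E=0 S=0 W=0
Step 2 [NS]: N:car3-GO,E:wait,S:empty,W:wait | queues: N=1 E=0 S=0 W=0
Step 3 [NS]: N:car4-GO,E:wait,S:empty,W:wait | queues: N=0 E=0 S=0 W=0

N: empty
E: empty
S: empty
W: empty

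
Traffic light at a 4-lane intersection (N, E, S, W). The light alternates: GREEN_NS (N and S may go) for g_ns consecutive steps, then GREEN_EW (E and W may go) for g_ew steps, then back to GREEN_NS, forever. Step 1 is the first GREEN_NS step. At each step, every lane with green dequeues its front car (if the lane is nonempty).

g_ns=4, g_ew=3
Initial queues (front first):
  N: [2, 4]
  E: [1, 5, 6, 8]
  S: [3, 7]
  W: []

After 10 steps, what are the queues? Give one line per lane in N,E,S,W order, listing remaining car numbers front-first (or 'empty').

Step 1 [NS]: N:car2-GO,E:wait,S:car3-GO,W:wait | queues: N=1 E=4 S=1 W=0
Step 2 [NS]: N:car4-GO,E:wait,S:car7-GO,W:wait | queues: N=0 E=4 S=0 W=0
Step 3 [NS]: N:empty,E:wait,S:empty,W:wait | queues: N=0 E=4 S=0 W=0
Step 4 [NS]: N:empty,E:wait,S:empty,W:wait | queues: N=0 E=4 S=0 W=0
Step 5 [EW]: N:wait,E:car1-GO,S:wait,W:empty | queues: N=0 E=3 S=0 W=0
Step 6 [EW]: N:wait,E:car5-GO,S:wait,W:empty | queues: N=0 E=2 S=0 W=0
Step 7 [EW]: N:wait,E:car6-GO,S:wait,W:empty | queues: N=0 E=1 S=0 W=0
Step 8 [NS]: N:empty,E:wait,S:empty,W:wait | queues: N=0 E=1 S=0 W=0
Step 9 [NS]: N:empty,E:wait,S:empty,W:wait | queues: N=0 E=1 S=0 W=0
Step 10 [NS]: N:empty,E:wait,S:empty,W:wait | queues: N=0 E=1 S=0 W=0

N: empty
E: 8
S: empty
W: empty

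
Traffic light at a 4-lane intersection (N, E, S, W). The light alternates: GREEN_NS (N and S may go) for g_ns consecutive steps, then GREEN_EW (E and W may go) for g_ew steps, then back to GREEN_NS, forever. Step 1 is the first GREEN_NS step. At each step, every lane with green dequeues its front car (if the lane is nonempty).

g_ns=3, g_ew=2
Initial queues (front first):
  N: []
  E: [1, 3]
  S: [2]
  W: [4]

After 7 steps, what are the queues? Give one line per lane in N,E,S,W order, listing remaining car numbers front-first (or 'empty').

Step 1 [NS]: N:empty,E:wait,S:car2-GO,W:wait | queues: N=0 E=2 S=0 W=1
Step 2 [NS]: N:empty,E:wait,S:empty,W:wait | queues: N=0 E=2 S=0 W=1
Step 3 [NS]: N:empty,E:wait,S:empty,W:wait | queues: N=0 E=2 S=0 W=1
Step 4 [EW]: N:wait,E:car1-GO,S:wait,W:car4-GO | queues: N=0 E=1 S=0 W=0
Step 5 [EW]: N:wait,E:car3-GO,S:wait,W:empty | queues: N=0 E=0 S=0 W=0

N: empty
E: empty
S: empty
W: empty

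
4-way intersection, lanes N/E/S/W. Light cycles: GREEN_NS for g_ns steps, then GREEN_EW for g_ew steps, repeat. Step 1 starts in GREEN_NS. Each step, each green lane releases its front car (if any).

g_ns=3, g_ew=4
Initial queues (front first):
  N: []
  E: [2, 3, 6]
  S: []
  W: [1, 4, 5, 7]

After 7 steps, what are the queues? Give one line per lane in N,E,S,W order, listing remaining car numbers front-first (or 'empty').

Step 1 [NS]: N:empty,E:wait,S:empty,W:wait | queues: N=0 E=3 S=0 W=4
Step 2 [NS]: N:empty,E:wait,S:empty,W:wait | queues: N=0 E=3 S=0 W=4
Step 3 [NS]: N:empty,E:wait,S:empty,W:wait | queues: N=0 E=3 S=0 W=4
Step 4 [EW]: N:wait,E:car2-GO,S:wait,W:car1-GO | queues: N=0 E=2 S=0 W=3
Step 5 [EW]: N:wait,E:car3-GO,S:wait,W:car4-GO | queues: N=0 E=1 S=0 W=2
Step 6 [EW]: N:wait,E:car6-GO,S:wait,W:car5-GO | queues: N=0 E=0 S=0 W=1
Step 7 [EW]: N:wait,E:empty,S:wait,W:car7-GO | queues: N=0 E=0 S=0 W=0

N: empty
E: empty
S: empty
W: empty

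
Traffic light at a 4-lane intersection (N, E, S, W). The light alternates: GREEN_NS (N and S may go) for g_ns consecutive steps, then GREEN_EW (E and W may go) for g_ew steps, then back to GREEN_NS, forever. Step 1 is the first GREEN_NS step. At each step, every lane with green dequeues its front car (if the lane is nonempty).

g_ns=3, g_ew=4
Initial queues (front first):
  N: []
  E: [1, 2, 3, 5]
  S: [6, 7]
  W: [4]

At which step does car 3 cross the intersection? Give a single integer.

Step 1 [NS]: N:empty,E:wait,S:car6-GO,W:wait | queues: N=0 E=4 S=1 W=1
Step 2 [NS]: N:empty,E:wait,S:car7-GO,W:wait | queues: N=0 E=4 S=0 W=1
Step 3 [NS]: N:empty,E:wait,S:empty,W:wait | queues: N=0 E=4 S=0 W=1
Step 4 [EW]: N:wait,E:car1-GO,S:wait,W:car4-GO | queues: N=0 E=3 S=0 W=0
Step 5 [EW]: N:wait,E:car2-GO,S:wait,W:empty | queues: N=0 E=2 S=0 W=0
Step 6 [EW]: N:wait,E:car3-GO,S:wait,W:empty | queues: N=0 E=1 S=0 W=0
Step 7 [EW]: N:wait,E:car5-GO,S:wait,W:empty | queues: N=0 E=0 S=0 W=0
Car 3 crosses at step 6

6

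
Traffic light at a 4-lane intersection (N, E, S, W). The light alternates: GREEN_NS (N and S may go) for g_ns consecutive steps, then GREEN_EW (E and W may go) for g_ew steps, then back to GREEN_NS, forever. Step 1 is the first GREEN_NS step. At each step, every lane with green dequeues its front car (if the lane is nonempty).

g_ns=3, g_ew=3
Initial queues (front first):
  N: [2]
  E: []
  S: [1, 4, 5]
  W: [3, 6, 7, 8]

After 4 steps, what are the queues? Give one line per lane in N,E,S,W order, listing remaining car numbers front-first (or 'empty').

Step 1 [NS]: N:car2-GO,E:wait,S:car1-GO,W:wait | queues: N=0 E=0 S=2 W=4
Step 2 [NS]: N:empty,E:wait,S:car4-GO,W:wait | queues: N=0 E=0 S=1 W=4
Step 3 [NS]: N:empty,E:wait,S:car5-GO,W:wait | queues: N=0 E=0 S=0 W=4
Step 4 [EW]: N:wait,E:empty,S:wait,W:car3-GO | queues: N=0 E=0 S=0 W=3

N: empty
E: empty
S: empty
W: 6 7 8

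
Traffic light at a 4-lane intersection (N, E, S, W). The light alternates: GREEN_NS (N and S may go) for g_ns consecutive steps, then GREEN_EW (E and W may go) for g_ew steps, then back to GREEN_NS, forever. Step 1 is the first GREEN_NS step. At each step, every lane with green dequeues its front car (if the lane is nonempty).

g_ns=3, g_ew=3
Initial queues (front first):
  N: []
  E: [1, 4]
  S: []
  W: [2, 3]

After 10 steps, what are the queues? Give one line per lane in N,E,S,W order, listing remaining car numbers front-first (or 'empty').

Step 1 [NS]: N:empty,E:wait,S:empty,W:wait | queues: N=0 E=2 S=0 W=2
Step 2 [NS]: N:empty,E:wait,S:empty,W:wait | queues: N=0 E=2 S=0 W=2
Step 3 [NS]: N:empty,E:wait,S:empty,W:wait | queues: N=0 E=2 S=0 W=2
Step 4 [EW]: N:wait,E:car1-GO,S:wait,W:car2-GO | queues: N=0 E=1 S=0 W=1
Step 5 [EW]: N:wait,E:car4-GO,S:wait,W:car3-GO | queues: N=0 E=0 S=0 W=0

N: empty
E: empty
S: empty
W: empty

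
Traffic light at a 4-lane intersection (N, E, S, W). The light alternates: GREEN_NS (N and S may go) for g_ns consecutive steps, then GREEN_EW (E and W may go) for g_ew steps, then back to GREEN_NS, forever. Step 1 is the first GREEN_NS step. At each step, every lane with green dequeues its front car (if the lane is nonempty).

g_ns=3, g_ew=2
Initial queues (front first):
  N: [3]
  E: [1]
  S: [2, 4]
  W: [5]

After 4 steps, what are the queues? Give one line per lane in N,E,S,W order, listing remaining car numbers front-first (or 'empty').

Step 1 [NS]: N:car3-GO,E:wait,S:car2-GO,W:wait | queues: N=0 E=1 S=1 W=1
Step 2 [NS]: N:empty,E:wait,S:car4-GO,W:wait | queues: N=0 E=1 S=0 W=1
Step 3 [NS]: N:empty,E:wait,S:empty,W:wait | queues: N=0 E=1 S=0 W=1
Step 4 [EW]: N:wait,E:car1-GO,S:wait,W:car5-GO | queues: N=0 E=0 S=0 W=0

N: empty
E: empty
S: empty
W: empty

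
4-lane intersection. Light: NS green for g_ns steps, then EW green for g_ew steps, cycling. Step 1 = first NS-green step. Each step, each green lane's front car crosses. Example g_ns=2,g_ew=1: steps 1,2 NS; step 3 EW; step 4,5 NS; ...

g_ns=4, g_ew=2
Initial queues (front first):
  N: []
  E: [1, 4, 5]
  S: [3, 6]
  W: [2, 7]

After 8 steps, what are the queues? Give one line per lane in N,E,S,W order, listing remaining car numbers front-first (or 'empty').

Step 1 [NS]: N:empty,E:wait,S:car3-GO,W:wait | queues: N=0 E=3 S=1 W=2
Step 2 [NS]: N:empty,E:wait,S:car6-GO,W:wait | queues: N=0 E=3 S=0 W=2
Step 3 [NS]: N:empty,E:wait,S:empty,W:wait | queues: N=0 E=3 S=0 W=2
Step 4 [NS]: N:empty,E:wait,S:empty,W:wait | queues: N=0 E=3 S=0 W=2
Step 5 [EW]: N:wait,E:car1-GO,S:wait,W:car2-GO | queues: N=0 E=2 S=0 W=1
Step 6 [EW]: N:wait,E:car4-GO,S:wait,W:car7-GO | queues: N=0 E=1 S=0 W=0
Step 7 [NS]: N:empty,E:wait,S:empty,W:wait | queues: N=0 E=1 S=0 W=0
Step 8 [NS]: N:empty,E:wait,S:empty,W:wait | queues: N=0 E=1 S=0 W=0

N: empty
E: 5
S: empty
W: empty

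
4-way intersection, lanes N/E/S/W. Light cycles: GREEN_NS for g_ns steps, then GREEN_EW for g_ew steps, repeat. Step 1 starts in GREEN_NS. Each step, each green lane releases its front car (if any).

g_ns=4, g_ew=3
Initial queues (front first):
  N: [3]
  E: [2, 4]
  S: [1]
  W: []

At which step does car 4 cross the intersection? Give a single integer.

Step 1 [NS]: N:car3-GO,E:wait,S:car1-GO,W:wait | queues: N=0 E=2 S=0 W=0
Step 2 [NS]: N:empty,E:wait,S:empty,W:wait | queues: N=0 E=2 S=0 W=0
Step 3 [NS]: N:empty,E:wait,S:empty,W:wait | queues: N=0 E=2 S=0 W=0
Step 4 [NS]: N:empty,E:wait,S:empty,W:wait | queues: N=0 E=2 S=0 W=0
Step 5 [EW]: N:wait,E:car2-GO,S:wait,W:empty | queues: N=0 E=1 S=0 W=0
Step 6 [EW]: N:wait,E:car4-GO,S:wait,W:empty | queues: N=0 E=0 S=0 W=0
Car 4 crosses at step 6

6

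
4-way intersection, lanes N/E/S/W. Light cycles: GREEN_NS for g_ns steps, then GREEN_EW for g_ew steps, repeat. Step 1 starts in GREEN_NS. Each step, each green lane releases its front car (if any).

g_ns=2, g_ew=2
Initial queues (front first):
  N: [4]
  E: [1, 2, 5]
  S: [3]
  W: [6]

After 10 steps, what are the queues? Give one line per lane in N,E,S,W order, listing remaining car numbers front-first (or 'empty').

Step 1 [NS]: N:car4-GO,E:wait,S:car3-GO,W:wait | queues: N=0 E=3 S=0 W=1
Step 2 [NS]: N:empty,E:wait,S:empty,W:wait | queues: N=0 E=3 S=0 W=1
Step 3 [EW]: N:wait,E:car1-GO,S:wait,W:car6-GO | queues: N=0 E=2 S=0 W=0
Step 4 [EW]: N:wait,E:car2-GO,S:wait,W:empty | queues: N=0 E=1 S=0 W=0
Step 5 [NS]: N:empty,E:wait,S:empty,W:wait | queues: N=0 E=1 S=0 W=0
Step 6 [NS]: N:empty,E:wait,S:empty,W:wait | queues: N=0 E=1 S=0 W=0
Step 7 [EW]: N:wait,E:car5-GO,S:wait,W:empty | queues: N=0 E=0 S=0 W=0

N: empty
E: empty
S: empty
W: empty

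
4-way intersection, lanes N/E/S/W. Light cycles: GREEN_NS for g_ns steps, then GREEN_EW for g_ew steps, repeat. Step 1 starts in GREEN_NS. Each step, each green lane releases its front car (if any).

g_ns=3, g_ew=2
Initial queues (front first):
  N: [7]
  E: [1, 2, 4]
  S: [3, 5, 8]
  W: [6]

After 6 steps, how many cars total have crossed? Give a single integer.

Step 1 [NS]: N:car7-GO,E:wait,S:car3-GO,W:wait | queues: N=0 E=3 S=2 W=1
Step 2 [NS]: N:empty,E:wait,S:car5-GO,W:wait | queues: N=0 E=3 S=1 W=1
Step 3 [NS]: N:empty,E:wait,S:car8-GO,W:wait | queues: N=0 E=3 S=0 W=1
Step 4 [EW]: N:wait,E:car1-GO,S:wait,W:car6-GO | queues: N=0 E=2 S=0 W=0
Step 5 [EW]: N:wait,E:car2-GO,S:wait,W:empty | queues: N=0 E=1 S=0 W=0
Step 6 [NS]: N:empty,E:wait,S:empty,W:wait | queues: N=0 E=1 S=0 W=0
Cars crossed by step 6: 7

Answer: 7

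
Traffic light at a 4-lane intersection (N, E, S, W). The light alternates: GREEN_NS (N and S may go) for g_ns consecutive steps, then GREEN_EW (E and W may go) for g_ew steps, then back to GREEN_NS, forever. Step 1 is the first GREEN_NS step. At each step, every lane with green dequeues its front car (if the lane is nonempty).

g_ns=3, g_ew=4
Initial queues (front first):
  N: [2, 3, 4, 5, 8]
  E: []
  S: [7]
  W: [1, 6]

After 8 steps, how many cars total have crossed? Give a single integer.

Answer: 7

Derivation:
Step 1 [NS]: N:car2-GO,E:wait,S:car7-GO,W:wait | queues: N=4 E=0 S=0 W=2
Step 2 [NS]: N:car3-GO,E:wait,S:empty,W:wait | queues: N=3 E=0 S=0 W=2
Step 3 [NS]: N:car4-GO,E:wait,S:empty,W:wait | queues: N=2 E=0 S=0 W=2
Step 4 [EW]: N:wait,E:empty,S:wait,W:car1-GO | queues: N=2 E=0 S=0 W=1
Step 5 [EW]: N:wait,E:empty,S:wait,W:car6-GO | queues: N=2 E=0 S=0 W=0
Step 6 [EW]: N:wait,E:empty,S:wait,W:empty | queues: N=2 E=0 S=0 W=0
Step 7 [EW]: N:wait,E:empty,S:wait,W:empty | queues: N=2 E=0 S=0 W=0
Step 8 [NS]: N:car5-GO,E:wait,S:empty,W:wait | queues: N=1 E=0 S=0 W=0
Cars crossed by step 8: 7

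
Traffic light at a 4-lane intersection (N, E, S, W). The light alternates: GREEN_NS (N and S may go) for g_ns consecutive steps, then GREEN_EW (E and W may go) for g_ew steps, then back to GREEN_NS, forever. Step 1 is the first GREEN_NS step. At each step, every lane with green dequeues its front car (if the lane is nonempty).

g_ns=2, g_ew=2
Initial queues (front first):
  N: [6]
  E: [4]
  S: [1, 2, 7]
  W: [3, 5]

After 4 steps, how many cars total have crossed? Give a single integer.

Step 1 [NS]: N:car6-GO,E:wait,S:car1-GO,W:wait | queues: N=0 E=1 S=2 W=2
Step 2 [NS]: N:empty,E:wait,S:car2-GO,W:wait | queues: N=0 E=1 S=1 W=2
Step 3 [EW]: N:wait,E:car4-GO,S:wait,W:car3-GO | queues: N=0 E=0 S=1 W=1
Step 4 [EW]: N:wait,E:empty,S:wait,W:car5-GO | queues: N=0 E=0 S=1 W=0
Cars crossed by step 4: 6

Answer: 6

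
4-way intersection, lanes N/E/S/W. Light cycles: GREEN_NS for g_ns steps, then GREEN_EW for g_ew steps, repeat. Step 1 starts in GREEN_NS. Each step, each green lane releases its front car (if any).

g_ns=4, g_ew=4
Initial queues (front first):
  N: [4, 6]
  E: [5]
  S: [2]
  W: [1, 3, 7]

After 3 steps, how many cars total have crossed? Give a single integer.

Answer: 3

Derivation:
Step 1 [NS]: N:car4-GO,E:wait,S:car2-GO,W:wait | queues: N=1 E=1 S=0 W=3
Step 2 [NS]: N:car6-GO,E:wait,S:empty,W:wait | queues: N=0 E=1 S=0 W=3
Step 3 [NS]: N:empty,E:wait,S:empty,W:wait | queues: N=0 E=1 S=0 W=3
Cars crossed by step 3: 3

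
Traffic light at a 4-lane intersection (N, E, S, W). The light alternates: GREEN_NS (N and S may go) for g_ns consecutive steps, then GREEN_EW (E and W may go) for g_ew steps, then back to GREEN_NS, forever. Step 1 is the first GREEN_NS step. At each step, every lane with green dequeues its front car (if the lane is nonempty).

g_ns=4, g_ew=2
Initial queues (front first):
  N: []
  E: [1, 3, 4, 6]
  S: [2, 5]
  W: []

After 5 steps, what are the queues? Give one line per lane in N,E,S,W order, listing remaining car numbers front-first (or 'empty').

Step 1 [NS]: N:empty,E:wait,S:car2-GO,W:wait | queues: N=0 E=4 S=1 W=0
Step 2 [NS]: N:empty,E:wait,S:car5-GO,W:wait | queues: N=0 E=4 S=0 W=0
Step 3 [NS]: N:empty,E:wait,S:empty,W:wait | queues: N=0 E=4 S=0 W=0
Step 4 [NS]: N:empty,E:wait,S:empty,W:wait | queues: N=0 E=4 S=0 W=0
Step 5 [EW]: N:wait,E:car1-GO,S:wait,W:empty | queues: N=0 E=3 S=0 W=0

N: empty
E: 3 4 6
S: empty
W: empty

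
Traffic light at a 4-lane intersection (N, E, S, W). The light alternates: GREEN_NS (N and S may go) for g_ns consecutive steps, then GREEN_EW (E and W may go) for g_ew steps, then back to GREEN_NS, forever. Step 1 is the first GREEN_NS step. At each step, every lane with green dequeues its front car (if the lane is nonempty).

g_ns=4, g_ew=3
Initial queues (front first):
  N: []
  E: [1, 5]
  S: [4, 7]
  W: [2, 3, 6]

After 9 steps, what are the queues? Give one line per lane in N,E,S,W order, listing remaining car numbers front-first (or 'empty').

Step 1 [NS]: N:empty,E:wait,S:car4-GO,W:wait | queues: N=0 E=2 S=1 W=3
Step 2 [NS]: N:empty,E:wait,S:car7-GO,W:wait | queues: N=0 E=2 S=0 W=3
Step 3 [NS]: N:empty,E:wait,S:empty,W:wait | queues: N=0 E=2 S=0 W=3
Step 4 [NS]: N:empty,E:wait,S:empty,W:wait | queues: N=0 E=2 S=0 W=3
Step 5 [EW]: N:wait,E:car1-GO,S:wait,W:car2-GO | queues: N=0 E=1 S=0 W=2
Step 6 [EW]: N:wait,E:car5-GO,S:wait,W:car3-GO | queues: N=0 E=0 S=0 W=1
Step 7 [EW]: N:wait,E:empty,S:wait,W:car6-GO | queues: N=0 E=0 S=0 W=0

N: empty
E: empty
S: empty
W: empty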